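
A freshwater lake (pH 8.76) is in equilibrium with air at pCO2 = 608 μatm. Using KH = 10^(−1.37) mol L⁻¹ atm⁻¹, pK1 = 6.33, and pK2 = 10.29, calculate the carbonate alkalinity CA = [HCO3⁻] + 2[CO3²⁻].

CA = 7.39 mmol/L

[CO2*] = KH · pCO2 = 10^(−1.37) × 608×10^-6 = 2.594×10^-5 mol/L
α₀ = 1/(1 + K1/[H⁺] + K1K2/[H⁺]²) = 1/(1 + 10^+2.43 + 10^+0.90) = 0.003596
DIC = [CO2*]/α₀ = 2.594×10^-5 / 0.003596 = 7.213 mmol/L
CA = (α₁ + 2α₂)·DIC = (0.9678 + 2×0.02856) × 7.213 = 7.39 mmol/L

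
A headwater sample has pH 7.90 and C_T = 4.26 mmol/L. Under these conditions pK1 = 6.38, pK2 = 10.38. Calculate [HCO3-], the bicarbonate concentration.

α₁ = 1 / (1 + [H⁺]/K1 + K2/[H⁺]) = 1 / (1 + 10^-1.52 + 10^-2.48)
   = 1 / (1 + 0.030200 + 0.0033113) = 1/1.0335 = 0.9676
[HCO3⁻] = α₁ × DIC = 0.9676 × 4.26 = 4.12 mmol/L

[HCO3⁻] = 4.12 mmol/L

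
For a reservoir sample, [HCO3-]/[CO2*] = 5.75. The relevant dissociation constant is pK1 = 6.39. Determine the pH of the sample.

From K1 = [H⁺][HCO3-]/[CO2*]:  pH = pK1 + log₁₀([HCO3-]/[CO2*])
log₁₀(5.75) = +0.760
pH = 6.39 + (+0.760) = 7.15

pH = 7.15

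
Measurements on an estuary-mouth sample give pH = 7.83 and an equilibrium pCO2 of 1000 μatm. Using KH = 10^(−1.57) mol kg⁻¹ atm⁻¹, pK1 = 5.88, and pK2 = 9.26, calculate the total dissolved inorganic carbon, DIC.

[CO2*] = KH · pCO2 = 10^(−1.57) × 1000×10^-6 = 2.692×10^-5 mol/kg
α₀ = 1/(1 + K1/[H⁺] + K1K2/[H⁺]²) = 1/(1 + 10^+1.95 + 10^+0.52) = 0.01070
DIC = [CO2*]/α₀ = 2.692×10^-5 / 0.01070 = 2.51 mmol/kg

DIC = 2.51 mmol/kg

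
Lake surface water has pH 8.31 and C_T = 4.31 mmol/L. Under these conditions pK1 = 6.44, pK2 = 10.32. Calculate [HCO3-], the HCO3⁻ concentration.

α₁ = 1 / (1 + [H⁺]/K1 + K2/[H⁺]) = 1 / (1 + 10^-1.87 + 10^-2.01)
   = 1 / (1 + 0.013490 + 0.0097724) = 1/1.0233 = 0.9773
[HCO3⁻] = α₁ × DIC = 0.9773 × 4.31 = 4.21 mmol/L

[HCO3⁻] = 4.21 mmol/L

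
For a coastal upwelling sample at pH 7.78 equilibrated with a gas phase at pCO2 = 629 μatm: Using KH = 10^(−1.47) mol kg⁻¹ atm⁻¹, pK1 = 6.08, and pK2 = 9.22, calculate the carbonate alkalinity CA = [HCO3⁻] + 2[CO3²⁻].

CA = 1.15 mmol/kg

[CO2*] = KH · pCO2 = 10^(−1.47) × 629×10^-6 = 2.131×10^-5 mol/kg
α₀ = 1/(1 + K1/[H⁺] + K1K2/[H⁺]²) = 1/(1 + 10^+1.70 + 10^+0.26) = 0.01889
DIC = [CO2*]/α₀ = 2.131×10^-5 / 0.01889 = 1.128 mmol/kg
CA = (α₁ + 2α₂)·DIC = (0.9467 + 2×0.03437) × 1.128 = 1.15 mmol/kg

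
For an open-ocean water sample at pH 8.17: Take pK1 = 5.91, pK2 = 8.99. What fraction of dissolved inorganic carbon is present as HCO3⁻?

α₁ = 0.864

α₁ = 1 / (1 + [H⁺]/K1 + K2/[H⁺]) = 1 / (1 + 10^-2.26 + 10^-0.82)
   = 1 / (1 + 0.0054954 + 0.15136) = 1/1.1569 = 0.8644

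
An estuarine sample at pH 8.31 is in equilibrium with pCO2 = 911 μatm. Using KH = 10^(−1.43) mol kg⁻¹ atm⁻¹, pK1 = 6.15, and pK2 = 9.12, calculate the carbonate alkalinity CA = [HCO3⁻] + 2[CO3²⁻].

CA = 6.41 mmol/kg

[CO2*] = KH · pCO2 = 10^(−1.43) × 911×10^-6 = 3.385×10^-5 mol/kg
α₀ = 1/(1 + K1/[H⁺] + K1K2/[H⁺]²) = 1/(1 + 10^+2.16 + 10^+1.35) = 0.005955
DIC = [CO2*]/α₀ = 3.385×10^-5 / 0.005955 = 5.684 mmol/kg
CA = (α₁ + 2α₂)·DIC = (0.8607 + 2×0.1333) × 5.684 = 6.41 mmol/kg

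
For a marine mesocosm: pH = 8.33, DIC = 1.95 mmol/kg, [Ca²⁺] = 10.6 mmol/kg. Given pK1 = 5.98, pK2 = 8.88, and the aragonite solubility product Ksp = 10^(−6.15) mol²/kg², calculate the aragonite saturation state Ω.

α₂ = 1 / (1 + [H⁺]/K2 + [H⁺]²/(K1K2)) = 1 / (1 + 10^+0.55 + 10^-1.80)
   = 1 / (1 + 3.5481 + 0.015849) = 1/4.5640 = 0.2191
[CO3²⁻] = α₂ × DIC = 0.2191 × 1.95 = 0.4273 mmol/kg
Ksp = 10^(−6.15) = 7.079×10^-7
Ω = [Ca²⁺][CO3²⁻]/Ksp = (10.6×10^-3)(4.273×10^-4) / 7.079×10^-7 = 6.40

Ω = 6.40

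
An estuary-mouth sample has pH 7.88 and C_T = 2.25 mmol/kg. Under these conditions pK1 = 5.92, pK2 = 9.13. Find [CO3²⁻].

α₂ = 1 / (1 + [H⁺]/K2 + [H⁺]²/(K1K2)) = 1 / (1 + 10^+1.25 + 10^-0.71)
   = 1 / (1 + 17.783 + 0.19498) = 1/18.978 = 0.05269
[CO3²⁻] = α₂ × DIC = 0.05269 × 2.25 = 0.119 mmol/kg

[CO3²⁻] = 0.119 mmol/kg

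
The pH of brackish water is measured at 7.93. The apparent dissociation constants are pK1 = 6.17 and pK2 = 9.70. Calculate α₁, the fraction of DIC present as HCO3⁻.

α₁ = 1 / (1 + [H⁺]/K1 + K2/[H⁺]) = 1 / (1 + 10^-1.76 + 10^-1.77)
   = 1 / (1 + 0.017378 + 0.016982) = 1/1.0344 = 0.9668

α₁ = 0.967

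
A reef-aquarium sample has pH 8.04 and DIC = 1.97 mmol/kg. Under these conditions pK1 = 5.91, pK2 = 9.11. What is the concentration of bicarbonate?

[HCO3⁻] = 1.80 mmol/kg

α₁ = 1 / (1 + [H⁺]/K1 + K2/[H⁺]) = 1 / (1 + 10^-2.13 + 10^-1.07)
   = 1 / (1 + 0.0074131 + 0.085114) = 1/1.0925 = 0.9153
[HCO3⁻] = α₁ × DIC = 0.9153 × 1.97 = 1.80 mmol/kg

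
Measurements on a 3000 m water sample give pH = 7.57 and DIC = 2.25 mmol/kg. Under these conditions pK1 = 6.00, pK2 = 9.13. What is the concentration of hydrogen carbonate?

[HCO3⁻] = 2.13 mmol/kg

α₁ = 1 / (1 + [H⁺]/K1 + K2/[H⁺]) = 1 / (1 + 10^-1.57 + 10^-1.56)
   = 1 / (1 + 0.026915 + 0.027542) = 1/1.0545 = 0.9484
[HCO3⁻] = α₁ × DIC = 0.9484 × 2.25 = 2.13 mmol/kg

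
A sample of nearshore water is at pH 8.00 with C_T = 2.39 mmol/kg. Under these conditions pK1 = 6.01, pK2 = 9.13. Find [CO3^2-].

[CO3²⁻] = 0.163 mmol/kg

α₂ = 1 / (1 + [H⁺]/K2 + [H⁺]²/(K1K2)) = 1 / (1 + 10^+1.13 + 10^-0.86)
   = 1 / (1 + 13.490 + 0.13804) = 1/14.628 = 0.06836
[CO3²⁻] = α₂ × DIC = 0.06836 × 2.39 = 0.163 mmol/kg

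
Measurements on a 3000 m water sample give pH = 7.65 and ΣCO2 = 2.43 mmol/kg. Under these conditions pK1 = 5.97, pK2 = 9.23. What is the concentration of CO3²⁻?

[CO3²⁻] = 0.0610 mmol/kg

α₂ = 1 / (1 + [H⁺]/K2 + [H⁺]²/(K1K2)) = 1 / (1 + 10^+1.58 + 10^-0.10)
   = 1 / (1 + 38.019 + 0.79433) = 1/39.813 = 0.02512
[CO3²⁻] = α₂ × DIC = 0.02512 × 2.43 = 0.0610 mmol/kg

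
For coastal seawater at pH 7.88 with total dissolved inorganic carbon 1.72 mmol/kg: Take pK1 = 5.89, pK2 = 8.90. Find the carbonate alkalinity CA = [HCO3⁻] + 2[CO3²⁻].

CA = 1.85 mmol/kg

CA = [HCO3⁻] + 2[CO3²⁻] = (α₁ + 2α₂)·DIC
At pH 7.88: [H⁺]/K1 = 10^-1.99 = 0.010233, K2/[H⁺] = 10^-1.02 = 0.095499
α₁ = 1/(1 + 0.010233 + 0.095499) = 1/1.1057 = 0.9044; α₂ = α₁·K2/[H⁺] = 0.08637
α₁ + 2α₂ = 1.0771
CA = 1.0771 × 1.72 = 1.85 mmol/kg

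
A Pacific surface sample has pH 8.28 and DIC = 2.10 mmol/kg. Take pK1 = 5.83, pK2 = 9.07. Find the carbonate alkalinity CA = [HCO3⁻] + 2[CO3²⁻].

CA = [HCO3⁻] + 2[CO3²⁻] = (α₁ + 2α₂)·DIC
At pH 8.28: [H⁺]/K1 = 10^-2.45 = 0.0035481, K2/[H⁺] = 10^-0.79 = 0.16218
α₁ = 1/(1 + 0.0035481 + 0.16218) = 1/1.1657 = 0.8578; α₂ = α₁·K2/[H⁺] = 0.1391
α₁ + 2α₂ = 1.1361
CA = 1.1361 × 2.10 = 2.39 mmol/kg

CA = 2.39 mmol/kg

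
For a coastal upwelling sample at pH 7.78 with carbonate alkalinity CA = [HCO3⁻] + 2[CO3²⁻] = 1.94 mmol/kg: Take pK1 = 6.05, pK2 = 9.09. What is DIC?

CA = [HCO3⁻] + 2[CO3²⁻] = (α₁ + 2α₂)·DIC
At pH 7.78: [H⁺]/K1 = 10^-1.73 = 0.018621, K2/[H⁺] = 10^-1.31 = 0.048978
α₁ = 1/(1 + 0.018621 + 0.048978) = 1/1.0676 = 0.9367; α₂ = α₁·K2/[H⁺] = 0.04588
α₁ + 2α₂ = 1.0284
DIC = CA / (α₁ + 2α₂) = 1.94 / 1.0284 = 1.89 mmol/kg

DIC = 1.89 mmol/kg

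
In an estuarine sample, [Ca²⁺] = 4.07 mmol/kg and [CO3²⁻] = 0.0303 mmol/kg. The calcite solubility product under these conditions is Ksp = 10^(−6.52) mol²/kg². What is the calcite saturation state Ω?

Ω = 0.408

Ksp = 10^(−6.52) = 3.020×10^-7
Ω = [Ca²⁺][CO3²⁻]/Ksp = (4.07×10^-3)(0.0303×10^-3) / 3.020×10^-7 = 0.408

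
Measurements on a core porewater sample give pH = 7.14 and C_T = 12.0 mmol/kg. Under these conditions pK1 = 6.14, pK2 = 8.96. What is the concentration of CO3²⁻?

α₂ = 1 / (1 + [H⁺]/K2 + [H⁺]²/(K1K2)) = 1 / (1 + 10^+1.82 + 10^+0.82)
   = 1 / (1 + 66.069 + 6.6069) = 1/73.676 = 0.01357
[CO3²⁻] = α₂ × DIC = 0.01357 × 12.0 = 0.163 mmol/kg

[CO3²⁻] = 0.163 mmol/kg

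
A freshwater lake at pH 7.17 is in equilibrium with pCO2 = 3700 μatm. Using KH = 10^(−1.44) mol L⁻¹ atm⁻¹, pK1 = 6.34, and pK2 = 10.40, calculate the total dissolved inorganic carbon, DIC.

[CO2*] = KH · pCO2 = 10^(−1.44) × 3700×10^-6 = 1.343×10^-4 mol/L
α₀ = 1/(1 + K1/[H⁺] + K1K2/[H⁺]²) = 1/(1 + 10^+0.83 + 10^-2.40) = 0.1288
DIC = [CO2*]/α₀ = 1.343×10^-4 / 0.1288 = 1.04 mmol/L

DIC = 1.04 mmol/L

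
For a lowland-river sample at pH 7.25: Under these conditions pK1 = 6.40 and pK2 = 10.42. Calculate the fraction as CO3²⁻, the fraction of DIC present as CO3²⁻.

α₂ = 1 / (1 + [H⁺]/K2 + [H⁺]²/(K1K2)) = 1 / (1 + 10^+3.17 + 10^+2.32)
   = 1 / (1 + 1479.1 + 208.93) = 1/1689.0 = 0.0005921

α₂ = 0.000592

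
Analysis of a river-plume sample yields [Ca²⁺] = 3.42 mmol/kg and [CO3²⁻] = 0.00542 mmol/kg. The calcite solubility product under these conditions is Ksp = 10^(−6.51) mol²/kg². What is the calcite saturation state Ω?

Ksp = 10^(−6.51) = 3.090×10^-7
Ω = [Ca²⁺][CO3²⁻]/Ksp = (3.42×10^-3)(0.00542×10^-3) / 3.090×10^-7 = 0.0600

Ω = 0.0600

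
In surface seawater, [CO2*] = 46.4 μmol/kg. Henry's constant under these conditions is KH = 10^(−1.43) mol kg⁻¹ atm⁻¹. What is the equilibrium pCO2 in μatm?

KH = 10^(−1.43) = 3.715×10^-2 mol kg⁻¹ atm⁻¹
pCO2 = [CO2*]/KH = 46.4×10^-6 / 3.715×10^-2 = 1.25×10^-3 atm = 1250 μatm

pCO2 = 1250 μatm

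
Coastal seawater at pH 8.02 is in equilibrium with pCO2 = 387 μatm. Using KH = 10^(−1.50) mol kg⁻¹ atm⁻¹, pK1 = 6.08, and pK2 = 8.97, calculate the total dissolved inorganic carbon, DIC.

DIC = 1.20 mmol/kg

[CO2*] = KH · pCO2 = 10^(−1.50) × 387×10^-6 = 1.224×10^-5 mol/kg
α₀ = 1/(1 + K1/[H⁺] + K1K2/[H⁺]²) = 1/(1 + 10^+1.94 + 10^+0.99) = 0.01022
DIC = [CO2*]/α₀ = 1.224×10^-5 / 0.01022 = 1.20 mmol/kg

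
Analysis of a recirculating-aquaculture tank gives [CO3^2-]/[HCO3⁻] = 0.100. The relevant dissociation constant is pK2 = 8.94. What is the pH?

pH = 7.94

From K2 = [H⁺][CO3^2-]/[HCO3⁻]:  pH = pK2 + log₁₀([CO3^2-]/[HCO3⁻])
log₁₀(0.100) = -1.000
pH = 8.94 + (-1.000) = 7.94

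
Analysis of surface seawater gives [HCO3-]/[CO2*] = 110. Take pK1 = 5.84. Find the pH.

pH = 7.88

From K1 = [H⁺][HCO3-]/[CO2*]:  pH = pK1 + log₁₀([HCO3-]/[CO2*])
log₁₀(110) = +2.041
pH = 5.84 + (+2.041) = 7.88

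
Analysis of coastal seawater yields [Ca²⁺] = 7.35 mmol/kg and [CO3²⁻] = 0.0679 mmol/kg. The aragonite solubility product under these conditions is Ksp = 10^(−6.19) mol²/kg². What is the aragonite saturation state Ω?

Ω = 0.773

Ksp = 10^(−6.19) = 6.457×10^-7
Ω = [Ca²⁺][CO3²⁻]/Ksp = (7.35×10^-3)(0.0679×10^-3) / 6.457×10^-7 = 0.773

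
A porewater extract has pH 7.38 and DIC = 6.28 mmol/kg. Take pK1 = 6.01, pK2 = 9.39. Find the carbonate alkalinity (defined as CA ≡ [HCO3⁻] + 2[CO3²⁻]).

CA = [HCO3⁻] + 2[CO3²⁻] = (α₁ + 2α₂)·DIC
At pH 7.38: [H⁺]/K1 = 10^-1.37 = 0.042658, K2/[H⁺] = 10^-2.01 = 0.0097724
α₁ = 1/(1 + 0.042658 + 0.0097724) = 1/1.0524 = 0.9502; α₂ = α₁·K2/[H⁺] = 0.009286
α₁ + 2α₂ = 0.9688
CA = 0.9688 × 6.28 = 6.08 mmol/kg

CA = 6.08 mmol/kg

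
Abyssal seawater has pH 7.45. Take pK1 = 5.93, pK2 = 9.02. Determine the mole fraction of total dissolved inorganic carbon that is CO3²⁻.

α₂ = 0.0255

α₂ = 1 / (1 + [H⁺]/K2 + [H⁺]²/(K1K2)) = 1 / (1 + 10^+1.57 + 10^+0.05)
   = 1 / (1 + 37.154 + 1.1220) = 1/39.276 = 0.02546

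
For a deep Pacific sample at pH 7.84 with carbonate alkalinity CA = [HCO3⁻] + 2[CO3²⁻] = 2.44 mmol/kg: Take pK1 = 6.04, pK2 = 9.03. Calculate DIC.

DIC = 2.33 mmol/kg

CA = [HCO3⁻] + 2[CO3²⁻] = (α₁ + 2α₂)·DIC
At pH 7.84: [H⁺]/K1 = 10^-1.80 = 0.015849, K2/[H⁺] = 10^-1.19 = 0.064565
α₁ = 1/(1 + 0.015849 + 0.064565) = 1/1.0804 = 0.9256; α₂ = α₁·K2/[H⁺] = 0.05976
α₁ + 2α₂ = 1.0451
DIC = CA / (α₁ + 2α₂) = 2.44 / 1.0451 = 2.33 mmol/kg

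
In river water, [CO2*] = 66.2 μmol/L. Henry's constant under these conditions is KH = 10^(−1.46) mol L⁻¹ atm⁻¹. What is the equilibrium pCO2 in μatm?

KH = 10^(−1.46) = 3.467×10^-2 mol L⁻¹ atm⁻¹
pCO2 = [CO2*]/KH = 66.2×10^-6 / 3.467×10^-2 = 1.91×10^-3 atm = 1910 μatm

pCO2 = 1910 μatm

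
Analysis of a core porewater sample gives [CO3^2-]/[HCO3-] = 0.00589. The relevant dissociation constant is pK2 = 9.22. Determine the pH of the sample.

From K2 = [H⁺][CO3^2-]/[HCO3-]:  pH = pK2 + log₁₀([CO3^2-]/[HCO3-])
log₁₀(0.00589) = -2.230
pH = 9.22 + (-2.230) = 6.99

pH = 6.99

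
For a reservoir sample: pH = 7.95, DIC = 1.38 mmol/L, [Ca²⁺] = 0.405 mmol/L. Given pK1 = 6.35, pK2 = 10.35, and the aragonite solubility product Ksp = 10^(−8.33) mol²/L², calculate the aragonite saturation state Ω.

α₂ = 1 / (1 + [H⁺]/K2 + [H⁺]²/(K1K2)) = 1 / (1 + 10^+2.40 + 10^+0.80)
   = 1 / (1 + 251.19 + 6.3096) = 1/258.50 = 0.003868
[CO3²⁻] = α₂ × DIC = 0.003868 × 1.38 = 0.005339 mmol/L = 5.339 μmol/L
Ksp = 10^(−8.33) = 4.677×10^-9
Ω = [Ca²⁺][CO3²⁻]/Ksp = (0.405×10^-3)(5.339×10^-6) / 4.677×10^-9 = 0.462

Ω = 0.462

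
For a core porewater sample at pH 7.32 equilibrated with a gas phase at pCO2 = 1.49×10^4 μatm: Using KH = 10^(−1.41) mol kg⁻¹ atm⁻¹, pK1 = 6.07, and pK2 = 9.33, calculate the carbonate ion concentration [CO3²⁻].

[CO3²⁻] = 0.101 mmol/kg

[CO2*] = KH · pCO2 = 10^(−1.41) × 1.49×10^4×10^-6 = 5.797×10^-4 mol/kg
α₀ = 1/(1 + K1/[H⁺] + K1K2/[H⁺]²) = 1/(1 + 10^+1.25 + 10^-0.76) = 0.05275
DIC = [CO2*]/α₀ = 5.797×10^-4 / 0.05275 = 10.99 mmol/kg
[CO3²⁻] = α₂·DIC; α₂ = 0.009167, so [CO3²⁻] = 0.009167 × 10.99 = 0.101 mmol/kg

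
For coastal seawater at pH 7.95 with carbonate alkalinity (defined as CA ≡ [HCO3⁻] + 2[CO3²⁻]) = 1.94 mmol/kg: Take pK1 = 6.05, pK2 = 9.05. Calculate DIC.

DIC = 1.83 mmol/kg

CA = [HCO3⁻] + 2[CO3²⁻] = (α₁ + 2α₂)·DIC
At pH 7.95: [H⁺]/K1 = 10^-1.90 = 0.012589, K2/[H⁺] = 10^-1.10 = 0.079433
α₁ = 1/(1 + 0.012589 + 0.079433) = 1/1.0920 = 0.9157; α₂ = α₁·K2/[H⁺] = 0.07274
α₁ + 2α₂ = 1.0612
DIC = CA / (α₁ + 2α₂) = 1.94 / 1.0612 = 1.83 mmol/kg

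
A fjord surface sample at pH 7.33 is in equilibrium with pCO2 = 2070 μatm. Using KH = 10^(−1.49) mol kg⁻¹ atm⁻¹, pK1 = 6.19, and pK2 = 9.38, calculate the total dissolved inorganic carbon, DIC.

[CO2*] = KH · pCO2 = 10^(−1.49) × 2070×10^-6 = 6.698×10^-5 mol/kg
α₀ = 1/(1 + K1/[H⁺] + K1K2/[H⁺]²) = 1/(1 + 10^+1.14 + 10^-0.91) = 0.06699
DIC = [CO2*]/α₀ = 6.698×10^-5 / 0.06699 = 1.00 mmol/kg

DIC = 1.00 mmol/kg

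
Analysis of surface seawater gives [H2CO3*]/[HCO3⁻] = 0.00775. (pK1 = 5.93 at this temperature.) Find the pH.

pH = 8.04

From K1 = [H⁺][HCO3⁻]/[H2CO3*]:  pH = pK1 − log₁₀([H2CO3*]/[HCO3⁻])
log₁₀(0.00775) = -2.111
pH = 5.93 − (-2.111) = 8.04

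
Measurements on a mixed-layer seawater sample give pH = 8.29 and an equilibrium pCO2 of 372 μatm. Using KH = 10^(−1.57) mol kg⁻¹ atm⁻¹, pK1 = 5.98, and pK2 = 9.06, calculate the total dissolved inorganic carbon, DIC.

DIC = 2.40 mmol/kg

[CO2*] = KH · pCO2 = 10^(−1.57) × 372×10^-6 = 1.001×10^-5 mol/kg
α₀ = 1/(1 + K1/[H⁺] + K1K2/[H⁺]²) = 1/(1 + 10^+2.31 + 10^+1.54) = 0.004169
DIC = [CO2*]/α₀ = 1.001×10^-5 / 0.004169 = 2.40 mmol/kg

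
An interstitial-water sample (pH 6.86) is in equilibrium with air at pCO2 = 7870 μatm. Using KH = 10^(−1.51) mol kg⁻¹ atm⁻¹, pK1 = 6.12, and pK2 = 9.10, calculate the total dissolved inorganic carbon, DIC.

[CO2*] = KH · pCO2 = 10^(−1.51) × 7870×10^-6 = 2.432×10^-4 mol/kg
α₀ = 1/(1 + K1/[H⁺] + K1K2/[H⁺]²) = 1/(1 + 10^+0.74 + 10^-1.50) = 0.1532
DIC = [CO2*]/α₀ = 2.432×10^-4 / 0.1532 = 1.59 mmol/kg

DIC = 1.59 mmol/kg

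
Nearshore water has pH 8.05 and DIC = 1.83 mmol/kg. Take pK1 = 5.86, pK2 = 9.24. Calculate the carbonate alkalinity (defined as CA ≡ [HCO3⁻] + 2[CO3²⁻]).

CA = 1.93 mmol/kg

CA = [HCO3⁻] + 2[CO3²⁻] = (α₁ + 2α₂)·DIC
At pH 8.05: [H⁺]/K1 = 10^-2.19 = 0.0064565, K2/[H⁺] = 10^-1.19 = 0.064565
α₁ = 1/(1 + 0.0064565 + 0.064565) = 1/1.0710 = 0.9337; α₂ = α₁·K2/[H⁺] = 0.06028
α₁ + 2α₂ = 1.0543
CA = 1.0543 × 1.83 = 1.93 mmol/kg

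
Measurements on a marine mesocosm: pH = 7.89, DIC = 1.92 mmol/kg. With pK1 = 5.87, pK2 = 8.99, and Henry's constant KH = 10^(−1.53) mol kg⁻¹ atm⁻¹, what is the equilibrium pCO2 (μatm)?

pCO2 = 571 μatm

α₀ = 1 / (1 + K1/[H⁺] + K1K2/[H⁺]²) = 1 / (1 + 10^+2.02 + 10^+0.92)
   = 1 / (1 + 104.71 + 8.3176) = 1/114.03 = 0.008770
[CO2*] = α₀ × DIC = 0.008770 × 1.92 = 0.01684 mmol/kg = 16.84 μmol/kg
pCO2 = [CO2*]/KH = 1.684×10^-5 / 2.951×10^-2 = 571 μatm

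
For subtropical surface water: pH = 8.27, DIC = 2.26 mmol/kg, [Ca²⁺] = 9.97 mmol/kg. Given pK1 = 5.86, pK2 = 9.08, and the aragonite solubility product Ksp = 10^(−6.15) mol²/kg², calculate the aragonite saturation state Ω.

Ω = 4.25

α₂ = 1 / (1 + [H⁺]/K2 + [H⁺]²/(K1K2)) = 1 / (1 + 10^+0.81 + 10^-1.60)
   = 1 / (1 + 6.4565 + 0.025119) = 1/7.4817 = 0.1337
[CO3²⁻] = α₂ × DIC = 0.1337 × 2.26 = 0.3021 mmol/kg
Ksp = 10^(−6.15) = 7.079×10^-7
Ω = [Ca²⁺][CO3²⁻]/Ksp = (9.97×10^-3)(3.021×10^-4) / 7.079×10^-7 = 4.25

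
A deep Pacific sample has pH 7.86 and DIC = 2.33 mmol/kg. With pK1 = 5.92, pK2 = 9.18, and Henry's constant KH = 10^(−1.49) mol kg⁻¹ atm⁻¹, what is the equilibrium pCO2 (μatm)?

pCO2 = 780 μatm

α₀ = 1 / (1 + K1/[H⁺] + K1K2/[H⁺]²) = 1 / (1 + 10^+1.94 + 10^+0.62)
   = 1 / (1 + 87.096 + 4.1687) = 1/92.265 = 0.01084
[CO2*] = α₀ × DIC = 0.01084 × 2.33 = 0.02525 mmol/kg
pCO2 = [CO2*]/KH = 2.525×10^-5 / 3.236×10^-2 = 780 μatm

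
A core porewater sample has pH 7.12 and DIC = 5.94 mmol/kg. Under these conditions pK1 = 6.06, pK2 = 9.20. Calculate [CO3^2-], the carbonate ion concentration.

[CO3²⁻] = 0.0451 mmol/kg

α₂ = 1 / (1 + [H⁺]/K2 + [H⁺]²/(K1K2)) = 1 / (1 + 10^+2.08 + 10^+1.02)
   = 1 / (1 + 120.23 + 10.471) = 1/131.70 = 0.007593
[CO3²⁻] = α₂ × DIC = 0.007593 × 5.94 = 0.0451 mmol/kg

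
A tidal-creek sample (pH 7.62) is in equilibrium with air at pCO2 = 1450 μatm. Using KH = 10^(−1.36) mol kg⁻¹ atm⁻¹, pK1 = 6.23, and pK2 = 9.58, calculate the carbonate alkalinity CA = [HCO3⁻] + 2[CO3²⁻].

CA = 1.59 mmol/kg

[CO2*] = KH · pCO2 = 10^(−1.36) × 1450×10^-6 = 6.329×10^-5 mol/kg
α₀ = 1/(1 + K1/[H⁺] + K1K2/[H⁺]²) = 1/(1 + 10^+1.39 + 10^-0.57) = 0.03874
DIC = [CO2*]/α₀ = 6.329×10^-5 / 0.03874 = 1.634 mmol/kg
CA = (α₁ + 2α₂)·DIC = (0.9508 + 2×0.01043) × 1.634 = 1.59 mmol/kg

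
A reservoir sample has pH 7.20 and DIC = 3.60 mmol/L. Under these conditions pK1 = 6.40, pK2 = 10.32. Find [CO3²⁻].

[CO3²⁻] = 2.36 μmol/L

α₂ = 1 / (1 + [H⁺]/K2 + [H⁺]²/(K1K2)) = 1 / (1 + 10^+3.12 + 10^+2.32)
   = 1 / (1 + 1318.3 + 208.93) = 1/1528.2 = 0.0006544
[CO3²⁻] = α₂ × DIC = 0.0006544 × 3.60 = 0.00236 mmol/L = 2.36 μmol/L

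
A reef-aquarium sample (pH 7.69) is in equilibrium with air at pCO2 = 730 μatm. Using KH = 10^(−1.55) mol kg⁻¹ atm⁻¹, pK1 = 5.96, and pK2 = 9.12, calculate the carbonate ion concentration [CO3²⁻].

[CO2*] = KH · pCO2 = 10^(−1.55) × 730×10^-6 = 2.057×10^-5 mol/kg
α₀ = 1/(1 + K1/[H⁺] + K1K2/[H⁺]²) = 1/(1 + 10^+1.73 + 10^+0.30) = 0.01764
DIC = [CO2*]/α₀ = 2.057×10^-5 / 0.01764 = 1.167 mmol/kg
[CO3²⁻] = α₂·DIC; α₂ = 0.03519, so [CO3²⁻] = 0.03519 × 1.167 = 0.0411 mmol/kg

[CO3²⁻] = 0.0411 mmol/kg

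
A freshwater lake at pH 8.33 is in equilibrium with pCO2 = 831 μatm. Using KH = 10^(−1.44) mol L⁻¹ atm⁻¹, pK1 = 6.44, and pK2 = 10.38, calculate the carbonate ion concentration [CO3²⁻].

[CO3²⁻] = 0.0209 mmol/L

[CO2*] = KH · pCO2 = 10^(−1.44) × 831×10^-6 = 3.017×10^-5 mol/L
α₀ = 1/(1 + K1/[H⁺] + K1K2/[H⁺]²) = 1/(1 + 10^+1.89 + 10^-0.16) = 0.01261
DIC = [CO2*]/α₀ = 3.017×10^-5 / 0.01261 = 2.393 mmol/L
[CO3²⁻] = α₂·DIC; α₂ = 0.008722, so [CO3²⁻] = 0.008722 × 2.393 = 0.0209 mmol/L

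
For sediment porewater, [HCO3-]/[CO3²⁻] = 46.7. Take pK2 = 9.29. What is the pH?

From K2 = [H⁺][CO3²⁻]/[HCO3-]:  pH = pK2 − log₁₀([HCO3-]/[CO3²⁻])
log₁₀(46.7) = +1.669
pH = 9.29 − (+1.669) = 7.62

pH = 7.62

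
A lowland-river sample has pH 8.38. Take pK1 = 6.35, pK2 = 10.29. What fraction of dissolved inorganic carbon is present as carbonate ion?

α₂ = 1 / (1 + [H⁺]/K2 + [H⁺]²/(K1K2)) = 1 / (1 + 10^+1.91 + 10^-0.12)
   = 1 / (1 + 81.283 + 0.75858) = 1/83.042 = 0.01204

α₂ = 0.0120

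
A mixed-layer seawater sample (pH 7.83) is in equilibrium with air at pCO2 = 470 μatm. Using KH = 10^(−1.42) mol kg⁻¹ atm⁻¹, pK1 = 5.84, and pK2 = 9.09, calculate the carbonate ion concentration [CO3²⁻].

[CO3²⁻] = 0.0960 mmol/kg

[CO2*] = KH · pCO2 = 10^(−1.42) × 470×10^-6 = 1.787×10^-5 mol/kg
α₀ = 1/(1 + K1/[H⁺] + K1K2/[H⁺]²) = 1/(1 + 10^+1.99 + 10^+0.73) = 0.009607
DIC = [CO2*]/α₀ = 1.787×10^-5 / 0.009607 = 1.860 mmol/kg
[CO3²⁻] = α₂·DIC; α₂ = 0.05159, so [CO3²⁻] = 0.05159 × 1.860 = 0.0960 mmol/kg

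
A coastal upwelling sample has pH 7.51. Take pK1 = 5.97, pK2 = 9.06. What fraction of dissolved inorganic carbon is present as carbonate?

α₂ = 1 / (1 + [H⁺]/K2 + [H⁺]²/(K1K2)) = 1 / (1 + 10^+1.55 + 10^+0.01)
   = 1 / (1 + 35.481 + 1.0233) = 1/37.505 = 0.02666

α₂ = 0.0267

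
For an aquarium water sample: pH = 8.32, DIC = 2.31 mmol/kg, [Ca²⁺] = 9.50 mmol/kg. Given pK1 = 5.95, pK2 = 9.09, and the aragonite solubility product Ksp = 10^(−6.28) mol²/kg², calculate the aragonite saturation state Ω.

Ω = 6.05

α₂ = 1 / (1 + [H⁺]/K2 + [H⁺]²/(K1K2)) = 1 / (1 + 10^+0.77 + 10^-1.60)
   = 1 / (1 + 5.8884 + 0.025119) = 1/6.9136 = 0.1446
[CO3²⁻] = α₂ × DIC = 0.1446 × 2.31 = 0.3341 mmol/kg
Ksp = 10^(−6.28) = 5.248×10^-7
Ω = [Ca²⁺][CO3²⁻]/Ksp = (9.50×10^-3)(3.341×10^-4) / 5.248×10^-7 = 6.05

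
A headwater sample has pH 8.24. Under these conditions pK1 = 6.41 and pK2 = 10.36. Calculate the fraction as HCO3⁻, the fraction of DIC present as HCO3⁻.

α₁ = 0.978

α₁ = 1 / (1 + [H⁺]/K1 + K2/[H⁺]) = 1 / (1 + 10^-1.83 + 10^-2.12)
   = 1 / (1 + 0.014791 + 0.0075858) = 1/1.0224 = 0.9781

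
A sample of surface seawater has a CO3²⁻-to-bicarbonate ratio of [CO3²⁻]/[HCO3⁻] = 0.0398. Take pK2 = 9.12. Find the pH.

pH = 7.72

From K2 = [H⁺][CO3²⁻]/[HCO3⁻]:  pH = pK2 + log₁₀([CO3²⁻]/[HCO3⁻])
log₁₀(0.0398) = -1.400
pH = 9.12 + (-1.400) = 7.72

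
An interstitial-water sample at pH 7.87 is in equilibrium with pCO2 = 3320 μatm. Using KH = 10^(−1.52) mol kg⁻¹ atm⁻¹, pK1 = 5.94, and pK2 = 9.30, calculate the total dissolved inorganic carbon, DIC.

DIC = 8.95 mmol/kg

[CO2*] = KH · pCO2 = 10^(−1.52) × 3320×10^-6 = 1.003×10^-4 mol/kg
α₀ = 1/(1 + K1/[H⁺] + K1K2/[H⁺]²) = 1/(1 + 10^+1.93 + 10^+0.50) = 0.01120
DIC = [CO2*]/α₀ = 1.003×10^-4 / 0.01120 = 8.95 mmol/kg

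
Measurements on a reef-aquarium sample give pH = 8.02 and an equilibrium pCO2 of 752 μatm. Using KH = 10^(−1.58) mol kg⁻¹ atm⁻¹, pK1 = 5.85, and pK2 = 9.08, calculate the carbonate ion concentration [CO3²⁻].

[CO2*] = KH · pCO2 = 10^(−1.58) × 752×10^-6 = 1.978×10^-5 mol/kg
α₀ = 1/(1 + K1/[H⁺] + K1K2/[H⁺]²) = 1/(1 + 10^+2.17 + 10^+1.11) = 0.006181
DIC = [CO2*]/α₀ = 1.978×10^-5 / 0.006181 = 3.200 mmol/kg
[CO3²⁻] = α₂·DIC; α₂ = 0.07962, so [CO3²⁻] = 0.07962 × 3.200 = 0.255 mmol/kg

[CO3²⁻] = 0.255 mmol/kg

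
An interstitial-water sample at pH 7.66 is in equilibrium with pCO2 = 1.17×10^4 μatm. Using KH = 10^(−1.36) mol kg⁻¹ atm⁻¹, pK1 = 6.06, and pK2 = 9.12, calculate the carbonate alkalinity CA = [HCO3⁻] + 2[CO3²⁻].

[CO2*] = KH · pCO2 = 10^(−1.36) × 1.17×10^4×10^-6 = 5.107×10^-4 mol/kg
α₀ = 1/(1 + K1/[H⁺] + K1K2/[H⁺]²) = 1/(1 + 10^+1.60 + 10^+0.14) = 0.02370
DIC = [CO2*]/α₀ = 5.107×10^-4 / 0.02370 = 21.55 mmol/kg
CA = (α₁ + 2α₂)·DIC = (0.9436 + 2×0.03272) × 21.55 = 21.7 mmol/kg

CA = 21.7 mmol/kg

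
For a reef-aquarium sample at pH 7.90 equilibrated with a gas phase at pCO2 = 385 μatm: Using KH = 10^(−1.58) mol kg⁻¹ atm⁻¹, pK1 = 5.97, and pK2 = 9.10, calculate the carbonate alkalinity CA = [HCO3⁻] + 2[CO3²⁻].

CA = 0.971 mmol/kg

[CO2*] = KH · pCO2 = 10^(−1.58) × 385×10^-6 = 1.013×10^-5 mol/kg
α₀ = 1/(1 + K1/[H⁺] + K1K2/[H⁺]²) = 1/(1 + 10^+1.93 + 10^+0.73) = 0.01093
DIC = [CO2*]/α₀ = 1.013×10^-5 / 0.01093 = 0.9264 mmol/kg
CA = (α₁ + 2α₂)·DIC = (0.9304 + 2×0.05870) × 0.9264 = 0.971 mmol/kg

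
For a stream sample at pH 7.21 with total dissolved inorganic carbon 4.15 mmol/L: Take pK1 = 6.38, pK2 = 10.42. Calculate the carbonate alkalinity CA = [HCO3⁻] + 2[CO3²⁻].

CA = 3.62 mmol/L

CA = [HCO3⁻] + 2[CO3²⁻] = (α₁ + 2α₂)·DIC
At pH 7.21: [H⁺]/K1 = 10^-0.83 = 0.14791, K2/[H⁺] = 10^-3.21 = 0.00061660
α₁ = 1/(1 + 0.14791 + 0.00061660) = 1/1.1485 = 0.8707; α₂ = α₁·K2/[H⁺] = 0.0005369
α₁ + 2α₂ = 0.8718
CA = 0.8718 × 4.15 = 3.62 mmol/L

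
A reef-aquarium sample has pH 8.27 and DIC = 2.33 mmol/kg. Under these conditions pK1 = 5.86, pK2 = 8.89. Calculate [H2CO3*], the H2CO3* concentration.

α₀ = 1 / (1 + K1/[H⁺] + K1K2/[H⁺]²) = 1 / (1 + 10^+2.41 + 10^+1.79)
   = 1 / (1 + 257.04 + 61.660) = 1/319.70 = 0.003128
[CO2*] = α₀ × DIC = 0.003128 × 2.33 = 0.00729 mmol/kg = 7.29 μmol/kg

[CO2*] = 7.29 μmol/kg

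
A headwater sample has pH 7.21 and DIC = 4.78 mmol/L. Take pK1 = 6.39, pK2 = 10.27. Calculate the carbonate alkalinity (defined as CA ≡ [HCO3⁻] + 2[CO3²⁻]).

CA = [HCO3⁻] + 2[CO3²⁻] = (α₁ + 2α₂)·DIC
At pH 7.21: [H⁺]/K1 = 10^-0.82 = 0.15136, K2/[H⁺] = 10^-3.06 = 0.00087096
α₁ = 1/(1 + 0.15136 + 0.00087096) = 1/1.1522 = 0.8679; α₂ = α₁·K2/[H⁺] = 0.0007559
α₁ + 2α₂ = 0.8694
CA = 0.8694 × 4.78 = 4.16 mmol/L

CA = 4.16 mmol/L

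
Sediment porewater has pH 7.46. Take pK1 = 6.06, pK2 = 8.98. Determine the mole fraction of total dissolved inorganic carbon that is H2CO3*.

α₀ = 0.0372

α₀ = 1 / (1 + K1/[H⁺] + K1K2/[H⁺]²) = 1 / (1 + 10^+1.40 + 10^-0.12)
   = 1 / (1 + 25.119 + 0.75858) = 1/26.877 = 0.03721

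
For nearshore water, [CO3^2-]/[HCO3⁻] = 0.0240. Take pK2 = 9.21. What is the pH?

From K2 = [H⁺][CO3^2-]/[HCO3⁻]:  pH = pK2 + log₁₀([CO3^2-]/[HCO3⁻])
log₁₀(0.0240) = -1.620
pH = 9.21 + (-1.620) = 7.59

pH = 7.59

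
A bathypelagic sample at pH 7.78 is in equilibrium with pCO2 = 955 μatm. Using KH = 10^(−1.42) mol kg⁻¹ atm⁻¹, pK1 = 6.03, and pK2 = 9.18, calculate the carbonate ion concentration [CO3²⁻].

[CO2*] = KH · pCO2 = 10^(−1.42) × 955×10^-6 = 3.631×10^-5 mol/kg
α₀ = 1/(1 + K1/[H⁺] + K1K2/[H⁺]²) = 1/(1 + 10^+1.75 + 10^+0.35) = 0.01681
DIC = [CO2*]/α₀ = 3.631×10^-5 / 0.01681 = 2.159 mmol/kg
[CO3²⁻] = α₂·DIC; α₂ = 0.03764, so [CO3²⁻] = 0.03764 × 2.159 = 0.0813 mmol/kg

[CO3²⁻] = 0.0813 mmol/kg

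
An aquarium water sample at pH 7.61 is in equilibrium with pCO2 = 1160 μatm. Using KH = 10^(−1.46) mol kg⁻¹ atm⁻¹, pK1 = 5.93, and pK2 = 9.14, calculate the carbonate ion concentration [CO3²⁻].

[CO2*] = KH · pCO2 = 10^(−1.46) × 1160×10^-6 = 4.022×10^-5 mol/kg
α₀ = 1/(1 + K1/[H⁺] + K1K2/[H⁺]²) = 1/(1 + 10^+1.68 + 10^+0.15) = 0.01989
DIC = [CO2*]/α₀ = 4.022×10^-5 / 0.01989 = 2.022 mmol/kg
[CO3²⁻] = α₂·DIC; α₂ = 0.02810, so [CO3²⁻] = 0.02810 × 2.022 = 0.0568 mmol/kg

[CO3²⁻] = 0.0568 mmol/kg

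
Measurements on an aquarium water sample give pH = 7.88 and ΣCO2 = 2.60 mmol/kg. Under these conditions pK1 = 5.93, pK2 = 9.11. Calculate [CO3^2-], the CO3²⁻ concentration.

[CO3²⁻] = 0.143 mmol/kg

α₂ = 1 / (1 + [H⁺]/K2 + [H⁺]²/(K1K2)) = 1 / (1 + 10^+1.23 + 10^-0.72)
   = 1 / (1 + 16.982 + 0.19055) = 1/18.173 = 0.05503
[CO3²⁻] = α₂ × DIC = 0.05503 × 2.60 = 0.143 mmol/kg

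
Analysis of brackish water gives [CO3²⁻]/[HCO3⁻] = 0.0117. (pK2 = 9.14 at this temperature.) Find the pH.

From K2 = [H⁺][CO3²⁻]/[HCO3⁻]:  pH = pK2 + log₁₀([CO3²⁻]/[HCO3⁻])
log₁₀(0.0117) = -1.932
pH = 9.14 + (-1.932) = 7.21

pH = 7.21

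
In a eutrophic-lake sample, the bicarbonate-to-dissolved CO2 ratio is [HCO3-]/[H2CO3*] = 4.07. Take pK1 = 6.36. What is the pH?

From K1 = [H⁺][HCO3-]/[H2CO3*]:  pH = pK1 + log₁₀([HCO3-]/[H2CO3*])
log₁₀(4.07) = +0.610
pH = 6.36 + (+0.610) = 6.97

pH = 6.97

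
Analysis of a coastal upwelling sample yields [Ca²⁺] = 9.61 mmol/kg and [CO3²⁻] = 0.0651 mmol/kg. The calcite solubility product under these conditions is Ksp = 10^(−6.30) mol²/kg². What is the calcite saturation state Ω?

Ω = 1.25

Ksp = 10^(−6.30) = 5.012×10^-7
Ω = [Ca²⁺][CO3²⁻]/Ksp = (9.61×10^-3)(0.0651×10^-3) / 5.012×10^-7 = 1.25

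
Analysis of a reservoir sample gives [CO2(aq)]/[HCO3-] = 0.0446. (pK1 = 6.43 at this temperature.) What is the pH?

pH = 7.78

From K1 = [H⁺][HCO3-]/[CO2(aq)]:  pH = pK1 − log₁₀([CO2(aq)]/[HCO3-])
log₁₀(0.0446) = -1.351
pH = 6.43 − (-1.351) = 7.78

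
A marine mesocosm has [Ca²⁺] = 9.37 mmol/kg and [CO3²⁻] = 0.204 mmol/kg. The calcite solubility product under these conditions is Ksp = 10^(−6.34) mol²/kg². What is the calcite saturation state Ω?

Ω = 4.18

Ksp = 10^(−6.34) = 4.571×10^-7
Ω = [Ca²⁺][CO3²⁻]/Ksp = (9.37×10^-3)(0.204×10^-3) / 4.571×10^-7 = 4.18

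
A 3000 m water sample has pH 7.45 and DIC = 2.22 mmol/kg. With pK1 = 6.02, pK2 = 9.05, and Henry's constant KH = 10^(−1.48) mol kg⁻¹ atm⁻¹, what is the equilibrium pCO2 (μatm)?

pCO2 = 2340 μatm

α₀ = 1 / (1 + K1/[H⁺] + K1K2/[H⁺]²) = 1 / (1 + 10^+1.43 + 10^-0.17)
   = 1 / (1 + 26.915 + 0.67608) = 1/28.591 = 0.03498
[CO2*] = α₀ × DIC = 0.03498 × 2.22 = 0.07765 mmol/kg
pCO2 = [CO2*]/KH = 7.765×10^-5 / 3.311×10^-2 = 2340 μatm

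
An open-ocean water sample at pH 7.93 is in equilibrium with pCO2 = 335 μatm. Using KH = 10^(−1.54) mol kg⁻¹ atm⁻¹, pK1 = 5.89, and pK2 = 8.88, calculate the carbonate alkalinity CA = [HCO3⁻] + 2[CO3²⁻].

[CO2*] = KH · pCO2 = 10^(−1.54) × 335×10^-6 = 9.662×10^-6 mol/kg
α₀ = 1/(1 + K1/[H⁺] + K1K2/[H⁺]²) = 1/(1 + 10^+2.04 + 10^+1.09) = 0.008133
DIC = [CO2*]/α₀ = 9.662×10^-6 / 0.008133 = 1.188 mmol/kg
CA = (α₁ + 2α₂)·DIC = (0.8918 + 2×0.1001) × 1.188 = 1.30 mmol/kg

CA = 1.30 mmol/kg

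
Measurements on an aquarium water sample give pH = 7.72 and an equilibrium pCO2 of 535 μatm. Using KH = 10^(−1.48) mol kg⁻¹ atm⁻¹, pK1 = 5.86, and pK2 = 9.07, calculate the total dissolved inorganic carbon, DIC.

[CO2*] = KH · pCO2 = 10^(−1.48) × 535×10^-6 = 1.772×10^-5 mol/kg
α₀ = 1/(1 + K1/[H⁺] + K1K2/[H⁺]²) = 1/(1 + 10^+1.86 + 10^+0.51) = 0.01304
DIC = [CO2*]/α₀ = 1.772×10^-5 / 0.01304 = 1.36 mmol/kg

DIC = 1.36 mmol/kg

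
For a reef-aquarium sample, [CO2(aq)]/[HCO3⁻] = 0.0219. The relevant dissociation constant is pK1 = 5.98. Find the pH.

From K1 = [H⁺][HCO3⁻]/[CO2(aq)]:  pH = pK1 − log₁₀([CO2(aq)]/[HCO3⁻])
log₁₀(0.0219) = -1.660
pH = 5.98 − (-1.660) = 7.64

pH = 7.64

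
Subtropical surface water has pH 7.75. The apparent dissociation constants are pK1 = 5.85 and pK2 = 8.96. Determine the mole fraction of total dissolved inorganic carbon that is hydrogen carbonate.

α₁ = 0.931

α₁ = 1 / (1 + [H⁺]/K1 + K2/[H⁺]) = 1 / (1 + 10^-1.90 + 10^-1.21)
   = 1 / (1 + 0.012589 + 0.061660) = 1/1.0742 = 0.9309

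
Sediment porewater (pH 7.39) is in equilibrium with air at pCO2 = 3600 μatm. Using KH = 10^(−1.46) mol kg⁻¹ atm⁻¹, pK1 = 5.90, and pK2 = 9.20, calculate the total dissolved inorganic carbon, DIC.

DIC = 4.04 mmol/kg

[CO2*] = KH · pCO2 = 10^(−1.46) × 3600×10^-6 = 1.248×10^-4 mol/kg
α₀ = 1/(1 + K1/[H⁺] + K1K2/[H⁺]²) = 1/(1 + 10^+1.49 + 10^-0.32) = 0.03088
DIC = [CO2*]/α₀ = 1.248×10^-4 / 0.03088 = 4.04 mmol/kg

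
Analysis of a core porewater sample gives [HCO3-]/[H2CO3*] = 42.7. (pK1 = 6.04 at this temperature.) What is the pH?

From K1 = [H⁺][HCO3-]/[H2CO3*]:  pH = pK1 + log₁₀([HCO3-]/[H2CO3*])
log₁₀(42.7) = +1.630
pH = 6.04 + (+1.630) = 7.67

pH = 7.67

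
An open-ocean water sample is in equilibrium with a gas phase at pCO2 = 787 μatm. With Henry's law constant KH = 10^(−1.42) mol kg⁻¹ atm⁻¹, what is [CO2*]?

[CO2*] = 29.9 μmol/kg

KH = 10^(−1.42) = 3.802×10^-2 mol kg⁻¹ atm⁻¹
[CO2*] = KH · pCO2 = 3.802×10^-2 × 787×10^-6 atm = 2.99×10^-5 mol/kg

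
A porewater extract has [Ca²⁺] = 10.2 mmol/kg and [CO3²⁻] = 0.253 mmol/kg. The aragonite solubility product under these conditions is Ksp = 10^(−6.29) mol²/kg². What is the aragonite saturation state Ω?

Ksp = 10^(−6.29) = 5.129×10^-7
Ω = [Ca²⁺][CO3²⁻]/Ksp = (10.2×10^-3)(0.253×10^-3) / 5.129×10^-7 = 5.03

Ω = 5.03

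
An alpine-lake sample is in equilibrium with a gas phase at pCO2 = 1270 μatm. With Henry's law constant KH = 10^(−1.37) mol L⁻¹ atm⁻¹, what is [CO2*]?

[CO2*] = 54.2 μmol/L

KH = 10^(−1.37) = 4.266×10^-2 mol L⁻¹ atm⁻¹
[CO2*] = KH · pCO2 = 4.266×10^-2 × 1270×10^-6 atm = 5.42×10^-5 mol/L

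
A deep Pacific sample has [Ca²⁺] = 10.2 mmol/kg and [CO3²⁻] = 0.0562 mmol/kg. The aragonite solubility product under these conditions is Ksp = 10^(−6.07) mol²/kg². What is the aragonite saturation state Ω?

Ω = 0.673

Ksp = 10^(−6.07) = 8.511×10^-7
Ω = [Ca²⁺][CO3²⁻]/Ksp = (10.2×10^-3)(0.0562×10^-3) / 8.511×10^-7 = 0.673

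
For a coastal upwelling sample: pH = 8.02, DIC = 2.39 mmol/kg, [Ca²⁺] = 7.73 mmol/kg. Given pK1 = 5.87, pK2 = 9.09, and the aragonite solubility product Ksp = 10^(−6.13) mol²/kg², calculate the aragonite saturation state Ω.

α₂ = 1 / (1 + [H⁺]/K2 + [H⁺]²/(K1K2)) = 1 / (1 + 10^+1.07 + 10^-1.08)
   = 1 / (1 + 11.749 + 0.083176) = 1/12.832 = 0.07793
[CO3²⁻] = α₂ × DIC = 0.07793 × 2.39 = 0.1863 mmol/kg
Ksp = 10^(−6.13) = 7.413×10^-7
Ω = [Ca²⁺][CO3²⁻]/Ksp = (7.73×10^-3)(1.863×10^-4) / 7.413×10^-7 = 1.94

Ω = 1.94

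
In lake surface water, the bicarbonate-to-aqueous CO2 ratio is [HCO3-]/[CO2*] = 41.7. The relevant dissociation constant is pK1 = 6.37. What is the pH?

pH = 7.99

From K1 = [H⁺][HCO3-]/[CO2*]:  pH = pK1 + log₁₀([HCO3-]/[CO2*])
log₁₀(41.7) = +1.620
pH = 6.37 + (+1.620) = 7.99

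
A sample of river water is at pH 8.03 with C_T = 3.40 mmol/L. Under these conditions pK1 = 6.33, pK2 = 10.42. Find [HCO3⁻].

α₁ = 1 / (1 + [H⁺]/K1 + K2/[H⁺]) = 1 / (1 + 10^-1.70 + 10^-2.39)
   = 1 / (1 + 0.019953 + 0.0040738) = 1/1.0240 = 0.9765
[HCO3⁻] = α₁ × DIC = 0.9765 × 3.40 = 3.32 mmol/L

[HCO3⁻] = 3.32 mmol/L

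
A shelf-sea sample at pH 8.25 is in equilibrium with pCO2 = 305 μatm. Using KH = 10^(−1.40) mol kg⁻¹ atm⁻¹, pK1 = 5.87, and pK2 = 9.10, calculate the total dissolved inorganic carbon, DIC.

DIC = 3.34 mmol/kg

[CO2*] = KH · pCO2 = 10^(−1.40) × 305×10^-6 = 1.214×10^-5 mol/kg
α₀ = 1/(1 + K1/[H⁺] + K1K2/[H⁺]²) = 1/(1 + 10^+2.38 + 10^+1.53) = 0.003639
DIC = [CO2*]/α₀ = 1.214×10^-5 / 0.003639 = 3.34 mmol/kg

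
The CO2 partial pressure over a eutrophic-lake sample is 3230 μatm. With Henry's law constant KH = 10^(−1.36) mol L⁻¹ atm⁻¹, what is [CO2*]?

KH = 10^(−1.36) = 4.365×10^-2 mol L⁻¹ atm⁻¹
[CO2*] = KH · pCO2 = 4.365×10^-2 × 3230×10^-6 atm = 1.41×10^-4 mol/L

[CO2*] = 141 μmol/L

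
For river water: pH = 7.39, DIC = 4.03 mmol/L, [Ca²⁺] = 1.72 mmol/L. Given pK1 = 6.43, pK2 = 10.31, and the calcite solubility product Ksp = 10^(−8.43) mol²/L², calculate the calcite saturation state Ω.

α₂ = 1 / (1 + [H⁺]/K2 + [H⁺]²/(K1K2)) = 1 / (1 + 10^+2.92 + 10^+1.96)
   = 1 / (1 + 831.76 + 91.201) = 1/923.96 = 0.001082
[CO3²⁻] = α₂ × DIC = 0.001082 × 4.03 = 0.004362 mmol/L = 4.362 μmol/L
Ksp = 10^(−8.43) = 3.715×10^-9
Ω = [Ca²⁺][CO3²⁻]/Ksp = (1.72×10^-3)(4.362×10^-6) / 3.715×10^-9 = 2.02

Ω = 2.02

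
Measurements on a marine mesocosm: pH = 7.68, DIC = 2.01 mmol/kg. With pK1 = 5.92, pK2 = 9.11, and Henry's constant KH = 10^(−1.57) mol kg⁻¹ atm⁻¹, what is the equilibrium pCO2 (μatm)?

pCO2 = 1230 μatm

α₀ = 1 / (1 + K1/[H⁺] + K1K2/[H⁺]²) = 1 / (1 + 10^+1.76 + 10^+0.33)
   = 1 / (1 + 57.544 + 2.1380) = 1/60.682 = 0.01648
[CO2*] = α₀ × DIC = 0.01648 × 2.01 = 0.03312 mmol/kg
pCO2 = [CO2*]/KH = 3.312×10^-5 / 2.692×10^-2 = 1230 μatm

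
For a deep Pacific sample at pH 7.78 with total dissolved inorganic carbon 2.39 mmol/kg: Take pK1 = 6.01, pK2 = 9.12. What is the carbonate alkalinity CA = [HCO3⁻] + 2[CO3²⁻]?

CA = [HCO3⁻] + 2[CO3²⁻] = (α₁ + 2α₂)·DIC
At pH 7.78: [H⁺]/K1 = 10^-1.77 = 0.016982, K2/[H⁺] = 10^-1.34 = 0.045709
α₁ = 1/(1 + 0.016982 + 0.045709) = 1/1.0627 = 0.9410; α₂ = α₁·K2/[H⁺] = 0.04301
α₁ + 2α₂ = 1.0270
CA = 1.0270 × 2.39 = 2.45 mmol/kg

CA = 2.45 mmol/kg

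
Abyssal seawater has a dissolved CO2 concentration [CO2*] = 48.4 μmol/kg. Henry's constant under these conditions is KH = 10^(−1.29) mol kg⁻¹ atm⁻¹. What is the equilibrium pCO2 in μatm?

KH = 10^(−1.29) = 5.129×10^-2 mol kg⁻¹ atm⁻¹
pCO2 = [CO2*]/KH = 48.4×10^-6 / 5.129×10^-2 = 9.44×10^-4 atm = 944 μatm

pCO2 = 944 μatm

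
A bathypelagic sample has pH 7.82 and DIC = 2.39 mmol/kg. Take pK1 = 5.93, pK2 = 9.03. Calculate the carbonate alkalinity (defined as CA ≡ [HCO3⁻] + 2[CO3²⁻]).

CA = 2.50 mmol/kg

CA = [HCO3⁻] + 2[CO3²⁻] = (α₁ + 2α₂)·DIC
At pH 7.82: [H⁺]/K1 = 10^-1.89 = 0.012882, K2/[H⁺] = 10^-1.21 = 0.061660
α₁ = 1/(1 + 0.012882 + 0.061660) = 1/1.0745 = 0.9306; α₂ = α₁·K2/[H⁺] = 0.05738
α₁ + 2α₂ = 1.0454
CA = 1.0454 × 2.39 = 2.50 mmol/kg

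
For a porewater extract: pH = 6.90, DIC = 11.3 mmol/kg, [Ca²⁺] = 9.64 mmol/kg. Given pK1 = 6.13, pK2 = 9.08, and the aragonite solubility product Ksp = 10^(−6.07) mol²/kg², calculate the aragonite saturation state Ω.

Ω = 0.719

α₂ = 1 / (1 + [H⁺]/K2 + [H⁺]²/(K1K2)) = 1 / (1 + 10^+2.18 + 10^+1.41)
   = 1 / (1 + 151.36 + 25.704) = 1/178.06 = 0.005616
[CO3²⁻] = α₂ × DIC = 0.005616 × 11.3 = 0.06346 mmol/kg
Ksp = 10^(−6.07) = 8.511×10^-7
Ω = [Ca²⁺][CO3²⁻]/Ksp = (9.64×10^-3)(6.346×10^-5) / 8.511×10^-7 = 0.719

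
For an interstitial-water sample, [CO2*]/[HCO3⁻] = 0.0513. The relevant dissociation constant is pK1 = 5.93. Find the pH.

pH = 7.22

From K1 = [H⁺][HCO3⁻]/[CO2*]:  pH = pK1 − log₁₀([CO2*]/[HCO3⁻])
log₁₀(0.0513) = -1.290
pH = 5.93 − (-1.290) = 7.22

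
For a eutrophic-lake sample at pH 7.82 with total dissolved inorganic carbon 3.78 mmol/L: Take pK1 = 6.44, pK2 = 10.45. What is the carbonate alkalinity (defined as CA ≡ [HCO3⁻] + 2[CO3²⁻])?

CA = 3.64 mmol/L

CA = [HCO3⁻] + 2[CO3²⁻] = (α₁ + 2α₂)·DIC
At pH 7.82: [H⁺]/K1 = 10^-1.38 = 0.041687, K2/[H⁺] = 10^-2.63 = 0.0023442
α₁ = 1/(1 + 0.041687 + 0.0023442) = 1/1.0440 = 0.9578; α₂ = α₁·K2/[H⁺] = 0.002245
α₁ + 2α₂ = 0.9623
CA = 0.9623 × 3.78 = 3.64 mmol/L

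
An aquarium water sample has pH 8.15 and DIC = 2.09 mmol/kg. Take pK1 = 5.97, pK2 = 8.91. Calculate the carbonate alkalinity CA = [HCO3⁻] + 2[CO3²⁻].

CA = [HCO3⁻] + 2[CO3²⁻] = (α₁ + 2α₂)·DIC
At pH 8.15: [H⁺]/K1 = 10^-2.18 = 0.0066069, K2/[H⁺] = 10^-0.76 = 0.17378
α₁ = 1/(1 + 0.0066069 + 0.17378) = 1/1.1804 = 0.8472; α₂ = α₁·K2/[H⁺] = 0.1472
α₁ + 2α₂ = 1.1416
CA = 1.1416 × 2.09 = 2.39 mmol/kg

CA = 2.39 mmol/kg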